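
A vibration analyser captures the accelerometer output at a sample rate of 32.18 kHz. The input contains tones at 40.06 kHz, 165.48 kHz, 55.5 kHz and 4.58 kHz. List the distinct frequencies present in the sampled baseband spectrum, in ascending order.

fs/2 = 16.09 kHz.
40.06 kHz mod fs = 7.88 kHz.
7.88 kHz ≤ fs/2 = 16.09 kHz, appears at 7.88 kHz.
165.48 kHz mod fs = 4.58 kHz.
4.58 kHz ≤ fs/2 = 16.09 kHz, appears at 4.58 kHz.
55.5 kHz mod fs = 23.32 kHz.
23.32 kHz > fs/2 = 16.09 kHz, folds to fs − 23.32 kHz = 8.86 kHz.
4.58 kHz ≤ fs/2 = 16.09 kHz, passes unchanged.
Distinct values: {4.58 kHz, 7.88 kHz, 8.86 kHz}.

4.58 kHz, 7.88 kHz, 8.86 kHz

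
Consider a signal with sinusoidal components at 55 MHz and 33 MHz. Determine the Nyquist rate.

Highest-frequency component: 55 MHz.
Nyquist rate = 2 × 55 MHz = 110 MHz.

110 MHz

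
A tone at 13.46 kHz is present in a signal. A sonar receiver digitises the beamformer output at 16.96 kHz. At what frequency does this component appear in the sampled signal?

13.46 kHz > fs/2 = 8.48 kHz, folds to fs − 13.46 kHz = 3.5 kHz.

3.5 kHz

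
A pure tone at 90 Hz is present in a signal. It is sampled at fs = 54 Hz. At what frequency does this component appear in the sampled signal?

18 Hz

90 Hz mod fs = 36 Hz.
36 Hz > fs/2 = 27 Hz, folds to fs − 36 Hz = 18 Hz.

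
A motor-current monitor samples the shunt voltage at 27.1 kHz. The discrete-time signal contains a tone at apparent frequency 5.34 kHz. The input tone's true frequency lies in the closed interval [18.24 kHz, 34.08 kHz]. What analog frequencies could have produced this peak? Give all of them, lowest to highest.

21.76 kHz, 32.44 kHz

Frequencies that alias to 5.34 kHz are k·fs ± 5.34 kHz for integer k ≥ 0.
k=0: 5.34 kHz.
k=1: 21.76 kHz, 32.44 kHz.
k=2: 48.86 kHz, 59.54 kHz.
Within [18.24 kHz, 34.08 kHz]: 21.76 kHz, 32.44 kHz.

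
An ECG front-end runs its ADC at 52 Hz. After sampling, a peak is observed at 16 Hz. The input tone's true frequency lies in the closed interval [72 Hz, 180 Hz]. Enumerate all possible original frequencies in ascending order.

Frequencies that alias to 16 Hz are k·fs ± 16 Hz for integer k ≥ 0.
k=0: 16 Hz.
k=1: 36 Hz, 68 Hz.
k=2: 88 Hz, 120 Hz.
k=3: 140 Hz, 172 Hz.
k=4: 192 Hz, 224 Hz.
Within [72 Hz, 180 Hz]: 88 Hz, 120 Hz, 140 Hz, 172 Hz.

88 Hz, 120 Hz, 140 Hz, 172 Hz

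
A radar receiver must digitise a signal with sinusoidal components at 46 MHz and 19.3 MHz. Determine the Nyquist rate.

92 MHz

Highest-frequency component: 46 MHz.
Nyquist rate = 2 × 46 MHz = 92 MHz.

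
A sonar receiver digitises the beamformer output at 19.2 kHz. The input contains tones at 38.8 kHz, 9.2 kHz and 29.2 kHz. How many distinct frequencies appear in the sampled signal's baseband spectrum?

2

fs/2 = 9.6 kHz.
38.8 kHz mod fs = 0.4 kHz.
0.4 kHz ≤ fs/2 = 9.6 kHz, appears at 0.4 kHz.
9.2 kHz ≤ fs/2 = 9.6 kHz, passes unchanged.
29.2 kHz mod fs = 10 kHz.
10 kHz > fs/2 = 9.6 kHz, folds to fs − 10 kHz = 9.2 kHz.
Distinct values: {0.4 kHz, 9.2 kHz} → 2.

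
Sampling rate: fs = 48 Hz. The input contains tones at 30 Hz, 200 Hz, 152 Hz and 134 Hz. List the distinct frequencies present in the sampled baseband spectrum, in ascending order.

fs/2 = 24 Hz.
30 Hz > fs/2 = 24 Hz, folds to fs − 30 Hz = 18 Hz.
200 Hz mod fs = 8 Hz.
8 Hz ≤ fs/2 = 24 Hz, appears at 8 Hz.
152 Hz mod fs = 8 Hz.
8 Hz ≤ fs/2 = 24 Hz, appears at 8 Hz.
134 Hz mod fs = 38 Hz.
38 Hz > fs/2 = 24 Hz, folds to fs − 38 Hz = 10 Hz.
Distinct values: {8 Hz, 10 Hz, 18 Hz}.

8 Hz, 10 Hz, 18 Hz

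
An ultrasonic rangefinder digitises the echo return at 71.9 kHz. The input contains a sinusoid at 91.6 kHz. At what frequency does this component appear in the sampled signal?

19.7 kHz

91.6 kHz mod fs = 19.7 kHz.
19.7 kHz ≤ fs/2 = 35.95 kHz, appears at 19.7 kHz.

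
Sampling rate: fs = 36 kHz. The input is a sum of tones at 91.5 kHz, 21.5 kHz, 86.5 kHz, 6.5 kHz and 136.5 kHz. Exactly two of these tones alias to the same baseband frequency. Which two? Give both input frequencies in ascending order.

fs/2 = 18 kHz.
91.5 kHz mod fs = 19.5 kHz.
19.5 kHz > fs/2 = 18 kHz, folds to fs − 19.5 kHz = 16.5 kHz.
21.5 kHz > fs/2 = 18 kHz, folds to fs − 21.5 kHz = 14.5 kHz.
86.5 kHz mod fs = 14.5 kHz.
14.5 kHz ≤ fs/2 = 18 kHz, appears at 14.5 kHz.
6.5 kHz ≤ fs/2 = 18 kHz, passes unchanged.
136.5 kHz mod fs = 28.5 kHz.
28.5 kHz > fs/2 = 18 kHz, folds to fs − 28.5 kHz = 7.5 kHz.
21.5 kHz and 86.5 kHz both map to 14.5 kHz.

21.5 kHz, 86.5 kHz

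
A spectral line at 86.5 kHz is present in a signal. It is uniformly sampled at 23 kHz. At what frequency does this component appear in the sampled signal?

5.5 kHz

86.5 kHz mod fs = 17.5 kHz.
17.5 kHz > fs/2 = 11.5 kHz, folds to fs − 17.5 kHz = 5.5 kHz.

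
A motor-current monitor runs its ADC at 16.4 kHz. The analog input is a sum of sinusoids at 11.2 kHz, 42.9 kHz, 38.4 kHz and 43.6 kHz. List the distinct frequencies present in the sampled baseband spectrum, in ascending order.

5.2 kHz, 5.6 kHz, 6.3 kHz

fs/2 = 8.2 kHz.
11.2 kHz > fs/2 = 8.2 kHz, folds to fs − 11.2 kHz = 5.2 kHz.
42.9 kHz mod fs = 10.1 kHz.
10.1 kHz > fs/2 = 8.2 kHz, folds to fs − 10.1 kHz = 6.3 kHz.
38.4 kHz mod fs = 5.6 kHz.
5.6 kHz ≤ fs/2 = 8.2 kHz, appears at 5.6 kHz.
43.6 kHz mod fs = 10.8 kHz.
10.8 kHz > fs/2 = 8.2 kHz, folds to fs − 10.8 kHz = 5.6 kHz.
Distinct values: {5.2 kHz, 5.6 kHz, 6.3 kHz}.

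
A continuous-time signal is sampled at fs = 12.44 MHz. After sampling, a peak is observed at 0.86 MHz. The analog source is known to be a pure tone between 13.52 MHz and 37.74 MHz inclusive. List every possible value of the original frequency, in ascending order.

Frequencies that alias to 0.86 MHz are k·fs ± 0.86 MHz for integer k ≥ 0.
k=0: 0.86 MHz.
k=1: 11.58 MHz, 13.3 MHz.
k=2: 24.02 MHz, 25.74 MHz.
k=3: 36.46 MHz, 38.18 MHz.
k=4: 48.9 MHz, 50.62 MHz.
Within [13.52 MHz, 37.74 MHz]: 24.02 MHz, 25.74 MHz, 36.46 MHz.

24.02 MHz, 25.74 MHz, 36.46 MHz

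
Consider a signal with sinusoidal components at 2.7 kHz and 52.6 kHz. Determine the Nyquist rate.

105.2 kHz

Highest-frequency component: 52.6 kHz.
Nyquist rate = 2 × 52.6 kHz = 105.2 kHz.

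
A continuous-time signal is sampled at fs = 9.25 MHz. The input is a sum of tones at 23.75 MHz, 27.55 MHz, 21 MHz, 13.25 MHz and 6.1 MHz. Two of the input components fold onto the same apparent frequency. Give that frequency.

fs/2 = 4.625 MHz.
23.75 MHz mod fs = 5.25 MHz.
5.25 MHz > fs/2 = 4.625 MHz, folds to fs − 5.25 MHz = 4 MHz.
27.55 MHz mod fs = 9.05 MHz.
9.05 MHz > fs/2 = 4.625 MHz, folds to fs − 9.05 MHz = 0.2 MHz.
21 MHz mod fs = 2.5 MHz.
2.5 MHz ≤ fs/2 = 4.625 MHz, appears at 2.5 MHz.
13.25 MHz mod fs = 4 MHz.
4 MHz ≤ fs/2 = 4.625 MHz, appears at 4 MHz.
6.1 MHz > fs/2 = 4.625 MHz, folds to fs − 6.1 MHz = 3.15 MHz.
13.25 MHz and 23.75 MHz both map to 4 MHz.

4 MHz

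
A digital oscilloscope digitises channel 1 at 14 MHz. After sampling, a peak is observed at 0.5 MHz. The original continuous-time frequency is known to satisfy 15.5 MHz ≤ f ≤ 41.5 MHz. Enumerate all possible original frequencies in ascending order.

27.5 MHz, 28.5 MHz, 41.5 MHz

Frequencies that alias to 0.5 MHz are k·fs ± 0.5 MHz for integer k ≥ 0.
k=0: 0.5 MHz.
k=1: 13.5 MHz, 14.5 MHz.
k=2: 27.5 MHz, 28.5 MHz.
k=3: 41.5 MHz, 42.5 MHz.
k=4: 55.5 MHz, 56.5 MHz.
Within [15.5 MHz, 41.5 MHz]: 27.5 MHz, 28.5 MHz, 41.5 MHz.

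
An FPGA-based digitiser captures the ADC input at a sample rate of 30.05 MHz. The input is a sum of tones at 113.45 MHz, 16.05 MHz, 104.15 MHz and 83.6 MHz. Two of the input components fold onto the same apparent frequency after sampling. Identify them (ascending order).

16.05 MHz, 104.15 MHz

fs/2 = 15.025 MHz.
113.45 MHz mod fs = 23.3 MHz.
23.3 MHz > fs/2 = 15.025 MHz, folds to fs − 23.3 MHz = 6.75 MHz.
16.05 MHz > fs/2 = 15.025 MHz, folds to fs − 16.05 MHz = 14 MHz.
104.15 MHz mod fs = 14 MHz.
14 MHz ≤ fs/2 = 15.025 MHz, appears at 14 MHz.
83.6 MHz mod fs = 23.5 MHz.
23.5 MHz > fs/2 = 15.025 MHz, folds to fs − 23.5 MHz = 6.55 MHz.
16.05 MHz and 104.15 MHz both map to 14 MHz.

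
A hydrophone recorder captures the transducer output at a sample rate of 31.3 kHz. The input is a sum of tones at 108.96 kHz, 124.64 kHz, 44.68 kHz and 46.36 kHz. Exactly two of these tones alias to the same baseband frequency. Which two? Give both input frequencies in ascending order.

46.36 kHz, 108.96 kHz

fs/2 = 15.65 kHz.
108.96 kHz mod fs = 15.06 kHz.
15.06 kHz ≤ fs/2 = 15.65 kHz, appears at 15.06 kHz.
124.64 kHz mod fs = 30.74 kHz.
30.74 kHz > fs/2 = 15.65 kHz, folds to fs − 30.74 kHz = 0.56 kHz.
44.68 kHz mod fs = 13.38 kHz.
13.38 kHz ≤ fs/2 = 15.65 kHz, appears at 13.38 kHz.
46.36 kHz mod fs = 15.06 kHz.
15.06 kHz ≤ fs/2 = 15.65 kHz, appears at 15.06 kHz.
46.36 kHz and 108.96 kHz both map to 15.06 kHz.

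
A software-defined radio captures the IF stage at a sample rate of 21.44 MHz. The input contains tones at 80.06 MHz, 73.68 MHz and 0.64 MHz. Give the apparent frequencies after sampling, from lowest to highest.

0.64 MHz, 5.7 MHz, 9.36 MHz

fs/2 = 10.72 MHz.
80.06 MHz mod fs = 15.74 MHz.
15.74 MHz > fs/2 = 10.72 MHz, folds to fs − 15.74 MHz = 5.7 MHz.
73.68 MHz mod fs = 9.36 MHz.
9.36 MHz ≤ fs/2 = 10.72 MHz, appears at 9.36 MHz.
0.64 MHz ≤ fs/2 = 10.72 MHz, passes unchanged.
Distinct values: {0.64 MHz, 5.7 MHz, 9.36 MHz}.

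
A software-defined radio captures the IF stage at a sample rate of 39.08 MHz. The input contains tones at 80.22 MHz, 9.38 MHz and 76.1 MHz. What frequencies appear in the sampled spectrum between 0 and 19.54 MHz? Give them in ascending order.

fs/2 = 19.54 MHz.
80.22 MHz mod fs = 2.06 MHz.
2.06 MHz ≤ fs/2 = 19.54 MHz, appears at 2.06 MHz.
9.38 MHz ≤ fs/2 = 19.54 MHz, passes unchanged.
76.1 MHz mod fs = 37.02 MHz.
37.02 MHz > fs/2 = 19.54 MHz, folds to fs − 37.02 MHz = 2.06 MHz.
Distinct values: {2.06 MHz, 9.38 MHz}.

2.06 MHz, 9.38 MHz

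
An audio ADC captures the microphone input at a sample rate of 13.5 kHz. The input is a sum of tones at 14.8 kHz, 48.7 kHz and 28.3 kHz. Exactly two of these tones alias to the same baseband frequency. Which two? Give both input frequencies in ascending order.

fs/2 = 6.75 kHz.
14.8 kHz mod fs = 1.3 kHz.
1.3 kHz ≤ fs/2 = 6.75 kHz, appears at 1.3 kHz.
48.7 kHz mod fs = 8.2 kHz.
8.2 kHz > fs/2 = 6.75 kHz, folds to fs − 8.2 kHz = 5.3 kHz.
28.3 kHz mod fs = 1.3 kHz.
1.3 kHz ≤ fs/2 = 6.75 kHz, appears at 1.3 kHz.
14.8 kHz and 28.3 kHz both map to 1.3 kHz.

14.8 kHz, 28.3 kHz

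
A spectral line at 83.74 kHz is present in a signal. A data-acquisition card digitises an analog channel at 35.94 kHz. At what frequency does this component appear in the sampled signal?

83.74 kHz mod fs = 11.86 kHz.
11.86 kHz ≤ fs/2 = 17.97 kHz, appears at 11.86 kHz.

11.86 kHz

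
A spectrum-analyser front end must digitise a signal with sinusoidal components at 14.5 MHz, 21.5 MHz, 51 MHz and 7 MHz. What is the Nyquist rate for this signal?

102 MHz

Highest-frequency component: 51 MHz.
Nyquist rate = 2 × 51 MHz = 102 MHz.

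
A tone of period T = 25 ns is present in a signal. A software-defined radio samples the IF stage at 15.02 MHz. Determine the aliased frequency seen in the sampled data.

5.06 MHz

T = 25 ns → f = 1/T = 40 MHz.
40 MHz mod fs = 9.96 MHz.
9.96 MHz > fs/2 = 7.51 MHz, folds to fs − 9.96 MHz = 5.06 MHz.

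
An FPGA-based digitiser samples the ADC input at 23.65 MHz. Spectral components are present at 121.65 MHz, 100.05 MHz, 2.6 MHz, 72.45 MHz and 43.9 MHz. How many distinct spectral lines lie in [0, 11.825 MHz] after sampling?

4

fs/2 = 11.825 MHz.
121.65 MHz mod fs = 3.4 MHz.
3.4 MHz ≤ fs/2 = 11.825 MHz, appears at 3.4 MHz.
100.05 MHz mod fs = 5.45 MHz.
5.45 MHz ≤ fs/2 = 11.825 MHz, appears at 5.45 MHz.
2.6 MHz ≤ fs/2 = 11.825 MHz, passes unchanged.
72.45 MHz mod fs = 1.5 MHz.
1.5 MHz ≤ fs/2 = 11.825 MHz, appears at 1.5 MHz.
43.9 MHz mod fs = 20.25 MHz.
20.25 MHz > fs/2 = 11.825 MHz, folds to fs − 20.25 MHz = 3.4 MHz.
Distinct values: {1.5 MHz, 2.6 MHz, 3.4 MHz, 5.45 MHz} → 4.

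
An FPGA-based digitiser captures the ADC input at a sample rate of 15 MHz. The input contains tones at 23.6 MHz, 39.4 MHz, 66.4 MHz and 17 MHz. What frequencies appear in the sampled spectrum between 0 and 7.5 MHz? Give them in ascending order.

fs/2 = 7.5 MHz.
23.6 MHz mod fs = 8.6 MHz.
8.6 MHz > fs/2 = 7.5 MHz, folds to fs − 8.6 MHz = 6.4 MHz.
39.4 MHz mod fs = 9.4 MHz.
9.4 MHz > fs/2 = 7.5 MHz, folds to fs − 9.4 MHz = 5.6 MHz.
66.4 MHz mod fs = 6.4 MHz.
6.4 MHz ≤ fs/2 = 7.5 MHz, appears at 6.4 MHz.
17 MHz mod fs = 2 MHz.
2 MHz ≤ fs/2 = 7.5 MHz, appears at 2 MHz.
Distinct values: {2 MHz, 5.6 MHz, 6.4 MHz}.

2 MHz, 5.6 MHz, 6.4 MHz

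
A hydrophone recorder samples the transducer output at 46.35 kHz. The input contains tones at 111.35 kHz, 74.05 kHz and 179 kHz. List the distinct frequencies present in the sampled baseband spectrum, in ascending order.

fs/2 = 23.175 kHz.
111.35 kHz mod fs = 18.65 kHz.
18.65 kHz ≤ fs/2 = 23.175 kHz, appears at 18.65 kHz.
74.05 kHz mod fs = 27.7 kHz.
27.7 kHz > fs/2 = 23.175 kHz, folds to fs − 27.7 kHz = 18.65 kHz.
179 kHz mod fs = 39.95 kHz.
39.95 kHz > fs/2 = 23.175 kHz, folds to fs − 39.95 kHz = 6.4 kHz.
Distinct values: {6.4 kHz, 18.65 kHz}.

6.4 kHz, 18.65 kHz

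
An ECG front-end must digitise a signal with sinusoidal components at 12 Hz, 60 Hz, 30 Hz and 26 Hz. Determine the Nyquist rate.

120 Hz

Highest-frequency component: 60 Hz.
Nyquist rate = 2 × 60 Hz = 120 Hz.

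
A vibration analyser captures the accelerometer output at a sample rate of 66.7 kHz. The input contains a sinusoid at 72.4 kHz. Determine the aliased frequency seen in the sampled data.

72.4 kHz mod fs = 5.7 kHz.
5.7 kHz ≤ fs/2 = 33.35 kHz, appears at 5.7 kHz.

5.7 kHz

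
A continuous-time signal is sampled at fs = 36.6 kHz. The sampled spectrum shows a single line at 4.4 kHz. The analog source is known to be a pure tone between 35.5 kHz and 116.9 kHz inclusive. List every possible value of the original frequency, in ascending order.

41 kHz, 68.8 kHz, 77.6 kHz, 105.4 kHz, 114.2 kHz

Frequencies that alias to 4.4 kHz are k·fs ± 4.4 kHz for integer k ≥ 0.
k=0: 4.4 kHz.
k=1: 32.2 kHz, 41 kHz.
k=2: 68.8 kHz, 77.6 kHz.
k=3: 105.4 kHz, 114.2 kHz.
k=4: 142 kHz, 150.8 kHz.
Within [35.5 kHz, 116.9 kHz]: 41 kHz, 68.8 kHz, 77.6 kHz, 105.4 kHz, 114.2 kHz.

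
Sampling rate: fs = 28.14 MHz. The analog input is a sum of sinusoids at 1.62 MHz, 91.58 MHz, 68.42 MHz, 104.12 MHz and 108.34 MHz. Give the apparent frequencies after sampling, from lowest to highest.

fs/2 = 14.07 MHz.
1.62 MHz ≤ fs/2 = 14.07 MHz, passes unchanged.
91.58 MHz mod fs = 7.16 MHz.
7.16 MHz ≤ fs/2 = 14.07 MHz, appears at 7.16 MHz.
68.42 MHz mod fs = 12.14 MHz.
12.14 MHz ≤ fs/2 = 14.07 MHz, appears at 12.14 MHz.
104.12 MHz mod fs = 19.7 MHz.
19.7 MHz > fs/2 = 14.07 MHz, folds to fs − 19.7 MHz = 8.44 MHz.
108.34 MHz mod fs = 23.92 MHz.
23.92 MHz > fs/2 = 14.07 MHz, folds to fs − 23.92 MHz = 4.22 MHz.
Distinct values: {1.62 MHz, 4.22 MHz, 7.16 MHz, 8.44 MHz, 12.14 MHz}.

1.62 MHz, 4.22 MHz, 7.16 MHz, 8.44 MHz, 12.14 MHz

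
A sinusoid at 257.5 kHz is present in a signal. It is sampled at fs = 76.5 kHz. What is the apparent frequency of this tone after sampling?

257.5 kHz mod fs = 28 kHz.
28 kHz ≤ fs/2 = 38.25 kHz, appears at 28 kHz.

28 kHz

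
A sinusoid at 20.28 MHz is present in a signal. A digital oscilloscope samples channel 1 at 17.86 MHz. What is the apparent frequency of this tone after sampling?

2.42 MHz

20.28 MHz mod fs = 2.42 MHz.
2.42 MHz ≤ fs/2 = 8.93 MHz, appears at 2.42 MHz.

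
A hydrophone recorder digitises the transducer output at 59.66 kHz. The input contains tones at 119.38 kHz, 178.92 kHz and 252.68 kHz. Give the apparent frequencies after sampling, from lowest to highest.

fs/2 = 29.83 kHz.
119.38 kHz mod fs = 0.06 kHz.
0.06 kHz ≤ fs/2 = 29.83 kHz, appears at 0.06 kHz.
178.92 kHz mod fs = 59.6 kHz.
59.6 kHz > fs/2 = 29.83 kHz, folds to fs − 59.6 kHz = 0.06 kHz.
252.68 kHz mod fs = 14.04 kHz.
14.04 kHz ≤ fs/2 = 29.83 kHz, appears at 14.04 kHz.
Distinct values: {0.06 kHz, 14.04 kHz}.

0.06 kHz, 14.04 kHz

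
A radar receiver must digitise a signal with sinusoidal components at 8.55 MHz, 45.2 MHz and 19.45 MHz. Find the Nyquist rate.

Highest-frequency component: 45.2 MHz.
Nyquist rate = 2 × 45.2 MHz = 90.4 MHz.

90.4 MHz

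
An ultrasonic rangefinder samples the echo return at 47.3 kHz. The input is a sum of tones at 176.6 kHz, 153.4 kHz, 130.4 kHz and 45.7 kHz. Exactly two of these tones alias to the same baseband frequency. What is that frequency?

11.5 kHz

fs/2 = 23.65 kHz.
176.6 kHz mod fs = 34.7 kHz.
34.7 kHz > fs/2 = 23.65 kHz, folds to fs − 34.7 kHz = 12.6 kHz.
153.4 kHz mod fs = 11.5 kHz.
11.5 kHz ≤ fs/2 = 23.65 kHz, appears at 11.5 kHz.
130.4 kHz mod fs = 35.8 kHz.
35.8 kHz > fs/2 = 23.65 kHz, folds to fs − 35.8 kHz = 11.5 kHz.
45.7 kHz > fs/2 = 23.65 kHz, folds to fs − 45.7 kHz = 1.6 kHz.
130.4 kHz and 153.4 kHz both map to 11.5 kHz.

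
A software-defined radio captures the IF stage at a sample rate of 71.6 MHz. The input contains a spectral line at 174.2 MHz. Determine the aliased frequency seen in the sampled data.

31 MHz

174.2 MHz mod fs = 31 MHz.
31 MHz ≤ fs/2 = 35.8 MHz, appears at 31 MHz.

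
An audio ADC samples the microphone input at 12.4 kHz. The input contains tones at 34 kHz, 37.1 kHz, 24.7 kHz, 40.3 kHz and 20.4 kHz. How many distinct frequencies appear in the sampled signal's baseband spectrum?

4

fs/2 = 6.2 kHz.
34 kHz mod fs = 9.2 kHz.
9.2 kHz > fs/2 = 6.2 kHz, folds to fs − 9.2 kHz = 3.2 kHz.
37.1 kHz mod fs = 12.3 kHz.
12.3 kHz > fs/2 = 6.2 kHz, folds to fs − 12.3 kHz = 0.1 kHz.
24.7 kHz mod fs = 12.3 kHz.
12.3 kHz > fs/2 = 6.2 kHz, folds to fs − 12.3 kHz = 0.1 kHz.
40.3 kHz mod fs = 3.1 kHz.
3.1 kHz ≤ fs/2 = 6.2 kHz, appears at 3.1 kHz.
20.4 kHz mod fs = 8 kHz.
8 kHz > fs/2 = 6.2 kHz, folds to fs − 8 kHz = 4.4 kHz.
Distinct values: {0.1 kHz, 3.1 kHz, 3.2 kHz, 4.4 kHz} → 4.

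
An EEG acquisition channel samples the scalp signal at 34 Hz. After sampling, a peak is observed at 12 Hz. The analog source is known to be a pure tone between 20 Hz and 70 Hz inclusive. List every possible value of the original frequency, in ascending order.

22 Hz, 46 Hz, 56 Hz

Frequencies that alias to 12 Hz are k·fs ± 12 Hz for integer k ≥ 0.
k=0: 12 Hz.
k=1: 22 Hz, 46 Hz.
k=2: 56 Hz, 80 Hz.
k=3: 90 Hz, 114 Hz.
Within [20 Hz, 70 Hz]: 22 Hz, 46 Hz, 56 Hz.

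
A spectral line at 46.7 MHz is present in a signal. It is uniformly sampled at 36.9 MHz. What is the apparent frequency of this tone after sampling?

46.7 MHz mod fs = 9.8 MHz.
9.8 MHz ≤ fs/2 = 18.45 MHz, appears at 9.8 MHz.

9.8 MHz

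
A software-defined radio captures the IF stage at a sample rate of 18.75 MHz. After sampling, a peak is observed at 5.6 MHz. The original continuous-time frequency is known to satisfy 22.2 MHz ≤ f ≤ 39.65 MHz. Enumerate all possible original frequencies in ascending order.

24.35 MHz, 31.9 MHz

Frequencies that alias to 5.6 MHz are k·fs ± 5.6 MHz for integer k ≥ 0.
k=0: 5.6 MHz.
k=1: 13.15 MHz, 24.35 MHz.
k=2: 31.9 MHz, 43.1 MHz.
k=3: 50.65 MHz, 61.85 MHz.
Within [22.2 MHz, 39.65 MHz]: 24.35 MHz, 31.9 MHz.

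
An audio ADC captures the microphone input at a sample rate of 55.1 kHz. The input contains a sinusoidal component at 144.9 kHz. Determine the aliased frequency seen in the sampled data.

20.4 kHz

144.9 kHz mod fs = 34.7 kHz.
34.7 kHz > fs/2 = 27.55 kHz, folds to fs − 34.7 kHz = 20.4 kHz.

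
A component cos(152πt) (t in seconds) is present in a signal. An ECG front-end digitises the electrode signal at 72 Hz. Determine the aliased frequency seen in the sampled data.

4 Hz

ω = 152π rad/s → f = ω/(2π) = 76 Hz.
76 Hz mod fs = 4 Hz.
4 Hz ≤ fs/2 = 36 Hz, appears at 4 Hz.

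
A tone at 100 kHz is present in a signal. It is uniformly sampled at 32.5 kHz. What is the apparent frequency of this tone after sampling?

2.5 kHz

100 kHz mod fs = 2.5 kHz.
2.5 kHz ≤ fs/2 = 16.25 kHz, appears at 2.5 kHz.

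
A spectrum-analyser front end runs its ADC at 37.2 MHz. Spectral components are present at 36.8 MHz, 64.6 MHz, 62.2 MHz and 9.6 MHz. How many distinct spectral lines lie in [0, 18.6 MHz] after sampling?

fs/2 = 18.6 MHz.
36.8 MHz > fs/2 = 18.6 MHz, folds to fs − 36.8 MHz = 0.4 MHz.
64.6 MHz mod fs = 27.4 MHz.
27.4 MHz > fs/2 = 18.6 MHz, folds to fs − 27.4 MHz = 9.8 MHz.
62.2 MHz mod fs = 25 MHz.
25 MHz > fs/2 = 18.6 MHz, folds to fs − 25 MHz = 12.2 MHz.
9.6 MHz ≤ fs/2 = 18.6 MHz, passes unchanged.
Distinct values: {0.4 MHz, 9.6 MHz, 9.8 MHz, 12.2 MHz} → 4.

4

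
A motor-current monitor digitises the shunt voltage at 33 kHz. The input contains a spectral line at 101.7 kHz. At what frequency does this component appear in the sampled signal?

2.7 kHz

101.7 kHz mod fs = 2.7 kHz.
2.7 kHz ≤ fs/2 = 16.5 kHz, appears at 2.7 kHz.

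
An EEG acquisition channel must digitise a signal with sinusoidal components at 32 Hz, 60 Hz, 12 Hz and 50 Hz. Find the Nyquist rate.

Highest-frequency component: 60 Hz.
Nyquist rate = 2 × 60 Hz = 120 Hz.

120 Hz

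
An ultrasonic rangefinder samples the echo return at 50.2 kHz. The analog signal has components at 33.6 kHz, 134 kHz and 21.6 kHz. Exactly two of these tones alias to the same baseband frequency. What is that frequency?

16.6 kHz

fs/2 = 25.1 kHz.
33.6 kHz > fs/2 = 25.1 kHz, folds to fs − 33.6 kHz = 16.6 kHz.
134 kHz mod fs = 33.6 kHz.
33.6 kHz > fs/2 = 25.1 kHz, folds to fs − 33.6 kHz = 16.6 kHz.
21.6 kHz ≤ fs/2 = 25.1 kHz, passes unchanged.
33.6 kHz and 134 kHz both map to 16.6 kHz.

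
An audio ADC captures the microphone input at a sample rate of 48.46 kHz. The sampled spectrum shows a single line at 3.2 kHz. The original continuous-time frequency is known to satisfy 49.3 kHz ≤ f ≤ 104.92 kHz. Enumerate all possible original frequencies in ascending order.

Frequencies that alias to 3.2 kHz are k·fs ± 3.2 kHz for integer k ≥ 0.
k=0: 3.2 kHz.
k=1: 45.26 kHz, 51.66 kHz.
k=2: 93.72 kHz, 100.12 kHz.
k=3: 142.18 kHz, 148.58 kHz.
Within [49.3 kHz, 104.92 kHz]: 51.66 kHz, 93.72 kHz, 100.12 kHz.

51.66 kHz, 93.72 kHz, 100.12 kHz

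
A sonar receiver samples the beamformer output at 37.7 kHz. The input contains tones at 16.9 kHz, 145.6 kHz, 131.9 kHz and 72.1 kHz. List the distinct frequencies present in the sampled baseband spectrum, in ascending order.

3.3 kHz, 5.2 kHz, 16.9 kHz, 18.8 kHz

fs/2 = 18.85 kHz.
16.9 kHz ≤ fs/2 = 18.85 kHz, passes unchanged.
145.6 kHz mod fs = 32.5 kHz.
32.5 kHz > fs/2 = 18.85 kHz, folds to fs − 32.5 kHz = 5.2 kHz.
131.9 kHz mod fs = 18.8 kHz.
18.8 kHz ≤ fs/2 = 18.85 kHz, appears at 18.8 kHz.
72.1 kHz mod fs = 34.4 kHz.
34.4 kHz > fs/2 = 18.85 kHz, folds to fs − 34.4 kHz = 3.3 kHz.
Distinct values: {3.3 kHz, 5.2 kHz, 16.9 kHz, 18.8 kHz}.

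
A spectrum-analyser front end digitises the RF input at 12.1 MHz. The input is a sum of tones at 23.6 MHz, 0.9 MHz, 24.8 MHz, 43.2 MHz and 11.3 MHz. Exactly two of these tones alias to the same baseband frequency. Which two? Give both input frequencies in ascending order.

fs/2 = 6.05 MHz.
23.6 MHz mod fs = 11.5 MHz.
11.5 MHz > fs/2 = 6.05 MHz, folds to fs − 11.5 MHz = 0.6 MHz.
0.9 MHz ≤ fs/2 = 6.05 MHz, passes unchanged.
24.8 MHz mod fs = 0.6 MHz.
0.6 MHz ≤ fs/2 = 6.05 MHz, appears at 0.6 MHz.
43.2 MHz mod fs = 6.9 MHz.
6.9 MHz > fs/2 = 6.05 MHz, folds to fs − 6.9 MHz = 5.2 MHz.
11.3 MHz > fs/2 = 6.05 MHz, folds to fs − 11.3 MHz = 0.8 MHz.
23.6 MHz and 24.8 MHz both map to 0.6 MHz.

23.6 MHz, 24.8 MHz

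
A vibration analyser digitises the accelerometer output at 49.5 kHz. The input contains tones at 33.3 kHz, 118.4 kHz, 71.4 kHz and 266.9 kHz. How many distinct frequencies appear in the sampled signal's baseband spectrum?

fs/2 = 24.75 kHz.
33.3 kHz > fs/2 = 24.75 kHz, folds to fs − 33.3 kHz = 16.2 kHz.
118.4 kHz mod fs = 19.4 kHz.
19.4 kHz ≤ fs/2 = 24.75 kHz, appears at 19.4 kHz.
71.4 kHz mod fs = 21.9 kHz.
21.9 kHz ≤ fs/2 = 24.75 kHz, appears at 21.9 kHz.
266.9 kHz mod fs = 19.4 kHz.
19.4 kHz ≤ fs/2 = 24.75 kHz, appears at 19.4 kHz.
Distinct values: {16.2 kHz, 19.4 kHz, 21.9 kHz} → 3.

3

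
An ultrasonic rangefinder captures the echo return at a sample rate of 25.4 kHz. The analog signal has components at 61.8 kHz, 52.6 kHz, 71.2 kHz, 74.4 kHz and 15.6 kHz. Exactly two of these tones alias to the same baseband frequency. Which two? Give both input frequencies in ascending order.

fs/2 = 12.7 kHz.
61.8 kHz mod fs = 11 kHz.
11 kHz ≤ fs/2 = 12.7 kHz, appears at 11 kHz.
52.6 kHz mod fs = 1.8 kHz.
1.8 kHz ≤ fs/2 = 12.7 kHz, appears at 1.8 kHz.
71.2 kHz mod fs = 20.4 kHz.
20.4 kHz > fs/2 = 12.7 kHz, folds to fs − 20.4 kHz = 5 kHz.
74.4 kHz mod fs = 23.6 kHz.
23.6 kHz > fs/2 = 12.7 kHz, folds to fs − 23.6 kHz = 1.8 kHz.
15.6 kHz > fs/2 = 12.7 kHz, folds to fs − 15.6 kHz = 9.8 kHz.
52.6 kHz and 74.4 kHz both map to 1.8 kHz.

52.6 kHz, 74.4 kHz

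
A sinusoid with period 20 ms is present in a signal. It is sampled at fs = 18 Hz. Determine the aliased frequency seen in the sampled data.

4 Hz

T = 20 ms → f = 1/T = 50 Hz.
50 Hz mod fs = 14 Hz.
14 Hz > fs/2 = 9 Hz, folds to fs − 14 Hz = 4 Hz.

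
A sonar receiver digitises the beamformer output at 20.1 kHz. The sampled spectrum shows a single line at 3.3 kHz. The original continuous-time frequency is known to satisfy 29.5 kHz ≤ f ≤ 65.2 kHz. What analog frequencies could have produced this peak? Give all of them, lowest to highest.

Frequencies that alias to 3.3 kHz are k·fs ± 3.3 kHz for integer k ≥ 0.
k=0: 3.3 kHz.
k=1: 16.8 kHz, 23.4 kHz.
k=2: 36.9 kHz, 43.5 kHz.
k=3: 57 kHz, 63.6 kHz.
k=4: 77.1 kHz, 83.7 kHz.
Within [29.5 kHz, 65.2 kHz]: 36.9 kHz, 43.5 kHz, 57 kHz, 63.6 kHz.

36.9 kHz, 43.5 kHz, 57 kHz, 63.6 kHz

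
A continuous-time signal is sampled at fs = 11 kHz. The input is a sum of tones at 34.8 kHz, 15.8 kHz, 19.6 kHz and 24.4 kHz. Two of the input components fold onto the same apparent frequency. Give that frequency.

fs/2 = 5.5 kHz.
34.8 kHz mod fs = 1.8 kHz.
1.8 kHz ≤ fs/2 = 5.5 kHz, appears at 1.8 kHz.
15.8 kHz mod fs = 4.8 kHz.
4.8 kHz ≤ fs/2 = 5.5 kHz, appears at 4.8 kHz.
19.6 kHz mod fs = 8.6 kHz.
8.6 kHz > fs/2 = 5.5 kHz, folds to fs − 8.6 kHz = 2.4 kHz.
24.4 kHz mod fs = 2.4 kHz.
2.4 kHz ≤ fs/2 = 5.5 kHz, appears at 2.4 kHz.
19.6 kHz and 24.4 kHz both map to 2.4 kHz.

2.4 kHz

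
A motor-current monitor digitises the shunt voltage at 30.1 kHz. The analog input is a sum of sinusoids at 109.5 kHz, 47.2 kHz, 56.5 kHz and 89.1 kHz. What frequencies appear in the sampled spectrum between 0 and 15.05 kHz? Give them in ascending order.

1.2 kHz, 3.7 kHz, 10.9 kHz, 13 kHz

fs/2 = 15.05 kHz.
109.5 kHz mod fs = 19.2 kHz.
19.2 kHz > fs/2 = 15.05 kHz, folds to fs − 19.2 kHz = 10.9 kHz.
47.2 kHz mod fs = 17.1 kHz.
17.1 kHz > fs/2 = 15.05 kHz, folds to fs − 17.1 kHz = 13 kHz.
56.5 kHz mod fs = 26.4 kHz.
26.4 kHz > fs/2 = 15.05 kHz, folds to fs − 26.4 kHz = 3.7 kHz.
89.1 kHz mod fs = 28.9 kHz.
28.9 kHz > fs/2 = 15.05 kHz, folds to fs − 28.9 kHz = 1.2 kHz.
Distinct values: {1.2 kHz, 3.7 kHz, 10.9 kHz, 13 kHz}.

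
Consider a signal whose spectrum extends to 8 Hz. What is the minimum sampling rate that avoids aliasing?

16 Hz

Nyquist rate = 2 × 8 Hz = 16 Hz.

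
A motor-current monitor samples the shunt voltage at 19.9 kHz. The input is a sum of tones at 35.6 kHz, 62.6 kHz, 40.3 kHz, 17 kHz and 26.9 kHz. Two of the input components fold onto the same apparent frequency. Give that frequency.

fs/2 = 9.95 kHz.
35.6 kHz mod fs = 15.7 kHz.
15.7 kHz > fs/2 = 9.95 kHz, folds to fs − 15.7 kHz = 4.2 kHz.
62.6 kHz mod fs = 2.9 kHz.
2.9 kHz ≤ fs/2 = 9.95 kHz, appears at 2.9 kHz.
40.3 kHz mod fs = 0.5 kHz.
0.5 kHz ≤ fs/2 = 9.95 kHz, appears at 0.5 kHz.
17 kHz > fs/2 = 9.95 kHz, folds to fs − 17 kHz = 2.9 kHz.
26.9 kHz mod fs = 7 kHz.
7 kHz ≤ fs/2 = 9.95 kHz, appears at 7 kHz.
17 kHz and 62.6 kHz both map to 2.9 kHz.

2.9 kHz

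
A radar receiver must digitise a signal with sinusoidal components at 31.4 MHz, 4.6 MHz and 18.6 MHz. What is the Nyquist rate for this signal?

62.8 MHz

Highest-frequency component: 31.4 MHz.
Nyquist rate = 2 × 31.4 MHz = 62.8 MHz.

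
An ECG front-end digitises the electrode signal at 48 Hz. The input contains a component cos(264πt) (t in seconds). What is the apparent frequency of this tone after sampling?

ω = 264π rad/s → f = ω/(2π) = 132 Hz.
132 Hz mod fs = 36 Hz.
36 Hz > fs/2 = 24 Hz, folds to fs − 36 Hz = 12 Hz.

12 Hz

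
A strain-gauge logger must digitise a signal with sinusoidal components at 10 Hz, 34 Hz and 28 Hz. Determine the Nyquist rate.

68 Hz

Highest-frequency component: 34 Hz.
Nyquist rate = 2 × 34 Hz = 68 Hz.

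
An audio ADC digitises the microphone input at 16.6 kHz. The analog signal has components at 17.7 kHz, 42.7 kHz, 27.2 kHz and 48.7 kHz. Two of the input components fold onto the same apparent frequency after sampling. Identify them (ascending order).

fs/2 = 8.3 kHz.
17.7 kHz mod fs = 1.1 kHz.
1.1 kHz ≤ fs/2 = 8.3 kHz, appears at 1.1 kHz.
42.7 kHz mod fs = 9.5 kHz.
9.5 kHz > fs/2 = 8.3 kHz, folds to fs − 9.5 kHz = 7.1 kHz.
27.2 kHz mod fs = 10.6 kHz.
10.6 kHz > fs/2 = 8.3 kHz, folds to fs − 10.6 kHz = 6 kHz.
48.7 kHz mod fs = 15.5 kHz.
15.5 kHz > fs/2 = 8.3 kHz, folds to fs − 15.5 kHz = 1.1 kHz.
17.7 kHz and 48.7 kHz both map to 1.1 kHz.

17.7 kHz, 48.7 kHz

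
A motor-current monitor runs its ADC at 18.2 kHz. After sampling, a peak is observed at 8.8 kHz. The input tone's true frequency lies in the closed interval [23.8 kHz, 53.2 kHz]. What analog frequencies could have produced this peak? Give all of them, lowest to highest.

27 kHz, 27.6 kHz, 45.2 kHz, 45.8 kHz

Frequencies that alias to 8.8 kHz are k·fs ± 8.8 kHz for integer k ≥ 0.
k=0: 8.8 kHz.
k=1: 9.4 kHz, 27 kHz.
k=2: 27.6 kHz, 45.2 kHz.
k=3: 45.8 kHz, 63.4 kHz.
k=4: 64 kHz, 81.6 kHz.
Within [23.8 kHz, 53.2 kHz]: 27 kHz, 27.6 kHz, 45.2 kHz, 45.8 kHz.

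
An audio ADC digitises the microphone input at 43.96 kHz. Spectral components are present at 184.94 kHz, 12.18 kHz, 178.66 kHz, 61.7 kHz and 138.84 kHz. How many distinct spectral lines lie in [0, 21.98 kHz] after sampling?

fs/2 = 21.98 kHz.
184.94 kHz mod fs = 9.1 kHz.
9.1 kHz ≤ fs/2 = 21.98 kHz, appears at 9.1 kHz.
12.18 kHz ≤ fs/2 = 21.98 kHz, passes unchanged.
178.66 kHz mod fs = 2.82 kHz.
2.82 kHz ≤ fs/2 = 21.98 kHz, appears at 2.82 kHz.
61.7 kHz mod fs = 17.74 kHz.
17.74 kHz ≤ fs/2 = 21.98 kHz, appears at 17.74 kHz.
138.84 kHz mod fs = 6.96 kHz.
6.96 kHz ≤ fs/2 = 21.98 kHz, appears at 6.96 kHz.
Distinct values: {2.82 kHz, 6.96 kHz, 9.1 kHz, 12.18 kHz, 17.74 kHz} → 5.

5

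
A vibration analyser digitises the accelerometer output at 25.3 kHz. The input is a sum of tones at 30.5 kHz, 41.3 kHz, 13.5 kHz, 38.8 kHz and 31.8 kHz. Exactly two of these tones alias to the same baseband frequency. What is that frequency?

11.8 kHz

fs/2 = 12.65 kHz.
30.5 kHz mod fs = 5.2 kHz.
5.2 kHz ≤ fs/2 = 12.65 kHz, appears at 5.2 kHz.
41.3 kHz mod fs = 16 kHz.
16 kHz > fs/2 = 12.65 kHz, folds to fs − 16 kHz = 9.3 kHz.
13.5 kHz > fs/2 = 12.65 kHz, folds to fs − 13.5 kHz = 11.8 kHz.
38.8 kHz mod fs = 13.5 kHz.
13.5 kHz > fs/2 = 12.65 kHz, folds to fs − 13.5 kHz = 11.8 kHz.
31.8 kHz mod fs = 6.5 kHz.
6.5 kHz ≤ fs/2 = 12.65 kHz, appears at 6.5 kHz.
13.5 kHz and 38.8 kHz both map to 11.8 kHz.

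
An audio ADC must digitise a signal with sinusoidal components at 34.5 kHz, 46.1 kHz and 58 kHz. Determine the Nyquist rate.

Highest-frequency component: 58 kHz.
Nyquist rate = 2 × 58 kHz = 116 kHz.

116 kHz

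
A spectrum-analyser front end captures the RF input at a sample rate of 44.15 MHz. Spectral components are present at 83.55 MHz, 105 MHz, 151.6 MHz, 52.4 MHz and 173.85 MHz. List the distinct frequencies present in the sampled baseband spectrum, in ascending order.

fs/2 = 22.075 MHz.
83.55 MHz mod fs = 39.4 MHz.
39.4 MHz > fs/2 = 22.075 MHz, folds to fs − 39.4 MHz = 4.75 MHz.
105 MHz mod fs = 16.7 MHz.
16.7 MHz ≤ fs/2 = 22.075 MHz, appears at 16.7 MHz.
151.6 MHz mod fs = 19.15 MHz.
19.15 MHz ≤ fs/2 = 22.075 MHz, appears at 19.15 MHz.
52.4 MHz mod fs = 8.25 MHz.
8.25 MHz ≤ fs/2 = 22.075 MHz, appears at 8.25 MHz.
173.85 MHz mod fs = 41.4 MHz.
41.4 MHz > fs/2 = 22.075 MHz, folds to fs − 41.4 MHz = 2.75 MHz.
Distinct values: {2.75 MHz, 4.75 MHz, 8.25 MHz, 16.7 MHz, 19.15 MHz}.

2.75 MHz, 4.75 MHz, 8.25 MHz, 16.7 MHz, 19.15 MHz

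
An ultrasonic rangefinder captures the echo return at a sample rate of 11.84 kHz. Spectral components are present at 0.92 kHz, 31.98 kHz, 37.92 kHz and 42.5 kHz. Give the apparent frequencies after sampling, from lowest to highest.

0.92 kHz, 2.4 kHz, 3.54 kHz, 4.86 kHz

fs/2 = 5.92 kHz.
0.92 kHz ≤ fs/2 = 5.92 kHz, passes unchanged.
31.98 kHz mod fs = 8.3 kHz.
8.3 kHz > fs/2 = 5.92 kHz, folds to fs − 8.3 kHz = 3.54 kHz.
37.92 kHz mod fs = 2.4 kHz.
2.4 kHz ≤ fs/2 = 5.92 kHz, appears at 2.4 kHz.
42.5 kHz mod fs = 6.98 kHz.
6.98 kHz > fs/2 = 5.92 kHz, folds to fs − 6.98 kHz = 4.86 kHz.
Distinct values: {0.92 kHz, 2.4 kHz, 3.54 kHz, 4.86 kHz}.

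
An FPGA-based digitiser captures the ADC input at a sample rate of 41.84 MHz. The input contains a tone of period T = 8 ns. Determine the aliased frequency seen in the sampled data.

0.52 MHz

T = 8 ns → f = 1/T = 125 MHz.
125 MHz mod fs = 41.32 MHz.
41.32 MHz > fs/2 = 20.92 MHz, folds to fs − 41.32 MHz = 0.52 MHz.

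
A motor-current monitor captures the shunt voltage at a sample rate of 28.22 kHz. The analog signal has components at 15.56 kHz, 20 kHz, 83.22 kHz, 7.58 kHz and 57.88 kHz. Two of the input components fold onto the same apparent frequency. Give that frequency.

fs/2 = 14.11 kHz.
15.56 kHz > fs/2 = 14.11 kHz, folds to fs − 15.56 kHz = 12.66 kHz.
20 kHz > fs/2 = 14.11 kHz, folds to fs − 20 kHz = 8.22 kHz.
83.22 kHz mod fs = 26.78 kHz.
26.78 kHz > fs/2 = 14.11 kHz, folds to fs − 26.78 kHz = 1.44 kHz.
7.58 kHz ≤ fs/2 = 14.11 kHz, passes unchanged.
57.88 kHz mod fs = 1.44 kHz.
1.44 kHz ≤ fs/2 = 14.11 kHz, appears at 1.44 kHz.
57.88 kHz and 83.22 kHz both map to 1.44 kHz.

1.44 kHz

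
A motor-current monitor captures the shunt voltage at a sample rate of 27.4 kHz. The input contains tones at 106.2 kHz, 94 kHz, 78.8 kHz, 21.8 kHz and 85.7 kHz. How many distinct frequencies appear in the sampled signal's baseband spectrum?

4

fs/2 = 13.7 kHz.
106.2 kHz mod fs = 24 kHz.
24 kHz > fs/2 = 13.7 kHz, folds to fs − 24 kHz = 3.4 kHz.
94 kHz mod fs = 11.8 kHz.
11.8 kHz ≤ fs/2 = 13.7 kHz, appears at 11.8 kHz.
78.8 kHz mod fs = 24 kHz.
24 kHz > fs/2 = 13.7 kHz, folds to fs − 24 kHz = 3.4 kHz.
21.8 kHz > fs/2 = 13.7 kHz, folds to fs − 21.8 kHz = 5.6 kHz.
85.7 kHz mod fs = 3.5 kHz.
3.5 kHz ≤ fs/2 = 13.7 kHz, appears at 3.5 kHz.
Distinct values: {3.4 kHz, 3.5 kHz, 5.6 kHz, 11.8 kHz} → 4.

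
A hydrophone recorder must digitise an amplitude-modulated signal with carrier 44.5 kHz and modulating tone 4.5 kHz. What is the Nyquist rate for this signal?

AM sidebands sit at fc ± fm = 40 kHz and 49 kHz.
Highest-frequency component: 49 kHz.
Nyquist rate = 2 × 49 kHz = 98 kHz.

98 kHz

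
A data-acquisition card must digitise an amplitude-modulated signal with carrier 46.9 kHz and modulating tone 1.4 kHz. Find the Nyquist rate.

AM sidebands sit at fc ± fm = 45.5 kHz and 48.3 kHz.
Highest-frequency component: 48.3 kHz.
Nyquist rate = 2 × 48.3 kHz = 96.6 kHz.

96.6 kHz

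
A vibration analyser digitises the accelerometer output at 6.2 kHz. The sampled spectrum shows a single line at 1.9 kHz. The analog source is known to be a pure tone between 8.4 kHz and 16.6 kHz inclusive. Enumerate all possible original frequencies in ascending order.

Frequencies that alias to 1.9 kHz are k·fs ± 1.9 kHz for integer k ≥ 0.
k=0: 1.9 kHz.
k=1: 4.3 kHz, 8.1 kHz.
k=2: 10.5 kHz, 14.3 kHz.
k=3: 16.7 kHz, 20.5 kHz.
Within [8.4 kHz, 16.6 kHz]: 10.5 kHz, 14.3 kHz.

10.5 kHz, 14.3 kHz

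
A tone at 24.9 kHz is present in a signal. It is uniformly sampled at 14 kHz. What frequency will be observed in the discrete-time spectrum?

3.1 kHz

24.9 kHz mod fs = 10.9 kHz.
10.9 kHz > fs/2 = 7 kHz, folds to fs − 10.9 kHz = 3.1 kHz.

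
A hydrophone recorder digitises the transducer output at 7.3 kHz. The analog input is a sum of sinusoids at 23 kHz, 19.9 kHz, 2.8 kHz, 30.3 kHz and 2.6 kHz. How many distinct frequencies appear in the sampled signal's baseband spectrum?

fs/2 = 3.65 kHz.
23 kHz mod fs = 1.1 kHz.
1.1 kHz ≤ fs/2 = 3.65 kHz, appears at 1.1 kHz.
19.9 kHz mod fs = 5.3 kHz.
5.3 kHz > fs/2 = 3.65 kHz, folds to fs − 5.3 kHz = 2 kHz.
2.8 kHz ≤ fs/2 = 3.65 kHz, passes unchanged.
30.3 kHz mod fs = 1.1 kHz.
1.1 kHz ≤ fs/2 = 3.65 kHz, appears at 1.1 kHz.
2.6 kHz ≤ fs/2 = 3.65 kHz, passes unchanged.
Distinct values: {1.1 kHz, 2 kHz, 2.6 kHz, 2.8 kHz} → 4.

4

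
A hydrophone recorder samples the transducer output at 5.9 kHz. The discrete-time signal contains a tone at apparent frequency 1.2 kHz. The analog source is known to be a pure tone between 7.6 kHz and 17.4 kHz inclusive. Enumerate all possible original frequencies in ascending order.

Frequencies that alias to 1.2 kHz are k·fs ± 1.2 kHz for integer k ≥ 0.
k=0: 1.2 kHz.
k=1: 4.7 kHz, 7.1 kHz.
k=2: 10.6 kHz, 13 kHz.
k=3: 16.5 kHz, 18.9 kHz.
k=4: 22.4 kHz, 24.8 kHz.
Within [7.6 kHz, 17.4 kHz]: 10.6 kHz, 13 kHz, 16.5 kHz.

10.6 kHz, 13 kHz, 16.5 kHz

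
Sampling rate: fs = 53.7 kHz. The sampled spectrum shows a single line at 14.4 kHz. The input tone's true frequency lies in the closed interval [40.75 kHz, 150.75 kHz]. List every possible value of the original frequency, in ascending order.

68.1 kHz, 93 kHz, 121.8 kHz, 146.7 kHz

Frequencies that alias to 14.4 kHz are k·fs ± 14.4 kHz for integer k ≥ 0.
k=0: 14.4 kHz.
k=1: 39.3 kHz, 68.1 kHz.
k=2: 93 kHz, 121.8 kHz.
k=3: 146.7 kHz, 175.5 kHz.
k=4: 200.4 kHz, 229.2 kHz.
Within [40.75 kHz, 150.75 kHz]: 68.1 kHz, 93 kHz, 121.8 kHz, 146.7 kHz.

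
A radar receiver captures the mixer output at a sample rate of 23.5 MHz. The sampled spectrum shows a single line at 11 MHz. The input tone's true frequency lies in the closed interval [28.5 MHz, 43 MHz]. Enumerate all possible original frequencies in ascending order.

34.5 MHz, 36 MHz

Frequencies that alias to 11 MHz are k·fs ± 11 MHz for integer k ≥ 0.
k=0: 11 MHz.
k=1: 12.5 MHz, 34.5 MHz.
k=2: 36 MHz, 58 MHz.
k=3: 59.5 MHz, 81.5 MHz.
Within [28.5 MHz, 43 MHz]: 34.5 MHz, 36 MHz.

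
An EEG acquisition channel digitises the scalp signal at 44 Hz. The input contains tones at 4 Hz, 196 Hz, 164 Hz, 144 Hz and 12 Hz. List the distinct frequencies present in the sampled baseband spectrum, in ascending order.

4 Hz, 12 Hz, 20 Hz

fs/2 = 22 Hz.
4 Hz ≤ fs/2 = 22 Hz, passes unchanged.
196 Hz mod fs = 20 Hz.
20 Hz ≤ fs/2 = 22 Hz, appears at 20 Hz.
164 Hz mod fs = 32 Hz.
32 Hz > fs/2 = 22 Hz, folds to fs − 32 Hz = 12 Hz.
144 Hz mod fs = 12 Hz.
12 Hz ≤ fs/2 = 22 Hz, appears at 12 Hz.
12 Hz ≤ fs/2 = 22 Hz, passes unchanged.
Distinct values: {4 Hz, 12 Hz, 20 Hz}.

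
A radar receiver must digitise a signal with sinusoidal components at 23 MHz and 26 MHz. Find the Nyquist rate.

Highest-frequency component: 26 MHz.
Nyquist rate = 2 × 26 MHz = 52 MHz.

52 MHz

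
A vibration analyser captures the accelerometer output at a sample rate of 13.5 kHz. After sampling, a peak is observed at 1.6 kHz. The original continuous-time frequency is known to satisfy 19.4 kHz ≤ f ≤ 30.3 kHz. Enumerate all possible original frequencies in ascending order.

25.4 kHz, 28.6 kHz

Frequencies that alias to 1.6 kHz are k·fs ± 1.6 kHz for integer k ≥ 0.
k=0: 1.6 kHz.
k=1: 11.9 kHz, 15.1 kHz.
k=2: 25.4 kHz, 28.6 kHz.
k=3: 38.9 kHz, 42.1 kHz.
Within [19.4 kHz, 30.3 kHz]: 25.4 kHz, 28.6 kHz.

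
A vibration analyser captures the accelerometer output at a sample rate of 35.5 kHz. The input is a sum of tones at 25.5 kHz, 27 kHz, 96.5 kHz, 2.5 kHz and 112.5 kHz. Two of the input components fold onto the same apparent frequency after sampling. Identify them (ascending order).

fs/2 = 17.75 kHz.
25.5 kHz > fs/2 = 17.75 kHz, folds to fs − 25.5 kHz = 10 kHz.
27 kHz > fs/2 = 17.75 kHz, folds to fs − 27 kHz = 8.5 kHz.
96.5 kHz mod fs = 25.5 kHz.
25.5 kHz > fs/2 = 17.75 kHz, folds to fs − 25.5 kHz = 10 kHz.
2.5 kHz ≤ fs/2 = 17.75 kHz, passes unchanged.
112.5 kHz mod fs = 6 kHz.
6 kHz ≤ fs/2 = 17.75 kHz, appears at 6 kHz.
25.5 kHz and 96.5 kHz both map to 10 kHz.

25.5 kHz, 96.5 kHz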